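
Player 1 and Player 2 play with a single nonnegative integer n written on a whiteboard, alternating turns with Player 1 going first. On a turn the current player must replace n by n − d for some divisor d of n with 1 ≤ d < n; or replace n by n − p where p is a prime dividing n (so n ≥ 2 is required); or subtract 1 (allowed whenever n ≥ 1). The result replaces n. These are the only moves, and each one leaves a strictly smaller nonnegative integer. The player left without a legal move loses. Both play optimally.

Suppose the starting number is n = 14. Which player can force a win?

Player 2 wins.

Label each position W (a win for the player to move) or L (a loss). A position with no legal move is L; any other position is W exactly when some move reaches an L, and L when every move reaches a W.
n=0: no move → L
n=1: can move to 0, which is L ⇒ W
n=2: can move to 0, which is L ⇒ W
n=3: can move to 0, which is L ⇒ W
n=4: moves to 2(W), 3(W); every one is W ⇒ L
n=5: can move to 0, which is L ⇒ W
n=6: can move to 4, which is L ⇒ W
n=7: can move to 0, which is L ⇒ W
n=8: can move to 4, which is L ⇒ W
n=9: moves to 6(W), 8(W); every one is W ⇒ L
n=10: can move to 9, which is L ⇒ W
n=11: can move to 0, which is L ⇒ W
n=12: can move to 9, which is L ⇒ W
n=13: can move to 0, which is L ⇒ W
n=14: moves to 7(W), 12(W), 13(W); every one is W ⇒ L
Every move from 14 reaches a W position, so the mover loses.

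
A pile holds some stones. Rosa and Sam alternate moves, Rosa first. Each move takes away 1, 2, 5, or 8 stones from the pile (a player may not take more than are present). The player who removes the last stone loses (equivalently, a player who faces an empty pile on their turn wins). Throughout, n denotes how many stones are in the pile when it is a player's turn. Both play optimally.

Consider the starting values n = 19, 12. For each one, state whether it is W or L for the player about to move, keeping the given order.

19: L, 12: W

Build the W/L table. Terminal = W. A non-terminal position is W if it has a move to some L; otherwise it is L.
n=0: no move; the opponent has just taken the last stone and therefore loses → W
n=1: only reaches 0(W), which is W → L
n=2: reaches L-position 1 → W
n=3: reaches L-position 1 → W
n=4: only reaches 3(W), 2(W), all W → L
n=5: reaches L-position 4 → W
n=6: reaches L-position 4 → W
n=7: only reaches 6(W), 5(W), 2(W), all W → L
n=8: reaches L-position 7 → W
n=9: reaches L-position 7 → W
n=10: only reaches 9(W), 8(W), 5(W), 2(W), all W → L
n=11: reaches L-position 10 → W
n=12: reaches L-position 10 → W
n=13: only reaches 12(W), 11(W), 8(W), 5(W), all W → L
n=14: reaches L-position 13 → W
n=15: reaches L-position 13 → W
n=16: only reaches 15(W), 14(W), 11(W), 8(W), all W → L
n=17: reaches L-position 16 → W
n=18: reaches L-position 16 → W
n=19: only reaches 18(W), 17(W), 14(W), 11(W), all W → L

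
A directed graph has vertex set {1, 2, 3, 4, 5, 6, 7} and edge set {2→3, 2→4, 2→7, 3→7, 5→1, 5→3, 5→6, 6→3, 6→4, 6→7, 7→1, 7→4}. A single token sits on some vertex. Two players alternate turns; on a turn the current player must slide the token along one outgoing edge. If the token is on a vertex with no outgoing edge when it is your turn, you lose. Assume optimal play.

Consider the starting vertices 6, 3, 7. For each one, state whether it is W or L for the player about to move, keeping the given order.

Positions with no move are L. A position that does have a move is losing for the player to move precisely when every available move leads to a winning position for the opponent. Fill in the labels:
Every edge goes from a vertex to one that appears earlier in the order 1, 4, 7, 3, 2, 6, 5, so processing vertices in that order labels each vertex after all of its successors.
1: no outgoing edge → L
4: no outgoing edge → L
7: W (go to 4, an L position)
3: L (sole option 7(W) is W)
2: W (go to 3, an L position)
6: W (go to 3, an L position)
5: W (go to 3, an L position)

6: W, 3: L, 7: W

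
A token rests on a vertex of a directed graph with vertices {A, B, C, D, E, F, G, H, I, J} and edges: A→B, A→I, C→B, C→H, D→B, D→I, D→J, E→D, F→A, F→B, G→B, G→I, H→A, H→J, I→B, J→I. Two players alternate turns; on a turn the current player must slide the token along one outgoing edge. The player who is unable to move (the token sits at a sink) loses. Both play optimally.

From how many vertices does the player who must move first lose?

3

Classify positions by backward induction: terminal positions (no move available) are L. From any other position, the mover wins iff some move reaches an L.
Every edge goes from a vertex to one that appears earlier in the order B, I, A, J, H, D, C, E, F, G, so processing vertices in that order labels each vertex after all of its successors.
B: no outgoing edge → L
I: →B(L), so W
A: →B(L), so W
J: →I(W) only, which is W, so L
H: →J(L), so W
D: →J(L), so W
C: →B(L), so W
E: →D(W) only, which is W, so L
F: →B(L), so W
G: →B(L), so W
The L vertices are B, E, J; that is 3 in all.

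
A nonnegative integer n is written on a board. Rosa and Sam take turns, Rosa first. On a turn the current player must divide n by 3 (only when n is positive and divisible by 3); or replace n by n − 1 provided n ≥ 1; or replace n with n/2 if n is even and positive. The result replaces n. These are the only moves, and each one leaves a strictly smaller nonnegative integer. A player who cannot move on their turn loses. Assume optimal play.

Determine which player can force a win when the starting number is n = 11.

Sam wins.

Label each position W (a win for the player to move) or L (a loss). A position with no legal move is L; any other position is W exactly when some move reaches an L, and L when every move reaches a W.
n=0: no move → L
n=1: reaches L-position 0 → W
n=2: only reaches 1(W), which is W → L
n=3: reaches L-position 2 → W
n=4: reaches L-position 2 → W
n=5: only reaches 4(W), which is W → L
n=6: reaches L-position 2 → W
n=7: only reaches 6(W), which is W → L
n=8: reaches L-position 7 → W
n=9: only reaches 3(W), 8(W), all W → L
n=10: reaches L-position 5 → W
n=11: only reaches 10(W), which is W → L
The starting position 11 is L: whatever Rosa does, the opponent receives a W position.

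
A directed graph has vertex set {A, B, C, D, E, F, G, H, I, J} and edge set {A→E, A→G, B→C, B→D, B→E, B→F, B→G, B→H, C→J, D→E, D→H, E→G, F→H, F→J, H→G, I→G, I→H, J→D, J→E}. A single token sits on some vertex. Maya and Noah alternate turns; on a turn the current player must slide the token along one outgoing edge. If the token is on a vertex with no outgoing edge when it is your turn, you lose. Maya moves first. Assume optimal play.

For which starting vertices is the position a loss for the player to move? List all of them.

Classify positions by backward induction: terminal positions (no move available) are L. From any other position, the mover wins iff some move reaches an L.
Every edge goes from a vertex to one that appears earlier in the order G, E, H, D, A, I, J, C, F, B, so processing vertices in that order labels each vertex after all of its successors.
G: no outgoing edge → L
E: W (go to G, an L position)
H: W (go to G, an L position)
D: L (options H(W), E(W) are all W)
A: W (go to G, an L position)
I: W (go to G, an L position)
J: W (go to D, an L position)
C: L (sole option J(W) is W)
F: L (options J(W), H(W) are all W)
B: W (go to F, an L position)
The losing starting vertices are exactly the entries labelled L in this table (4 of them).

C, D, F, G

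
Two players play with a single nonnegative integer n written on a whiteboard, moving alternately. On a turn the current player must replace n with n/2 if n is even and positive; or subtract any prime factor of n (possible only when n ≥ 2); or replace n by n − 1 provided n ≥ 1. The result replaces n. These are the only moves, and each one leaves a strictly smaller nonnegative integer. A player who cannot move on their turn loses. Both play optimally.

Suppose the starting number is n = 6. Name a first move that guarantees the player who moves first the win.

Label each position W (a win for the player to move) or L (a loss). A position with no legal move is L; any other position is W exactly when some move reaches an L, and L when every move reaches a W.
n=0: no move → L
n=1: →0(L), so W
n=2: →0(L), so W
n=3: →0(L), so W
n=4: →2(W), 3(W) — all W, so L
n=5: →0(L), so W
n=6: →4(L), so W
From 6, the L positions reachable in one move are: 4.

Move to 4.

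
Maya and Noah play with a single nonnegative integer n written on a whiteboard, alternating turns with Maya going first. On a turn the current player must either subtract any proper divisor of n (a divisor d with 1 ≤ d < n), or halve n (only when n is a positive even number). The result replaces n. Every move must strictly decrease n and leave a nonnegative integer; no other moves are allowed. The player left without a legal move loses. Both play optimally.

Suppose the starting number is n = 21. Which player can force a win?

Noah wins.

Use the standard recursion: the mover loses at a terminal position; elsewhere, the mover wins exactly when some move hands the opponent an L position.
n=0: no move → L
n=1: no move → L
n=2: →1(L), so W
n=3: →2(W) only, which is W, so L
n=4: →3(L), so W
n=5: →4(W) only, which is W, so L
n=6: →3(L), so W
n=7: →6(W) only, which is W, so L
n=8: →7(L), so W
n=9: →6(W), 8(W) — all W, so L
n=10: →5(L), so W
n=11: →10(W) only, which is W, so L
n=12: →9(L), so W
n=13: →12(W) only, which is W, so L
n=14: →7(L), so W
n=15: →10(W), 12(W), 14(W) — all W, so L
n=16: →15(L), so W
n=17: →16(W) only, which is W, so L
n=18: →9(L), so W
n=19: →18(W) only, which is W, so L
n=20: →15(L), so W
n=21: →14(W), 18(W), 20(W) — all W, so L
Every move from 21 reaches a W position, so the mover loses.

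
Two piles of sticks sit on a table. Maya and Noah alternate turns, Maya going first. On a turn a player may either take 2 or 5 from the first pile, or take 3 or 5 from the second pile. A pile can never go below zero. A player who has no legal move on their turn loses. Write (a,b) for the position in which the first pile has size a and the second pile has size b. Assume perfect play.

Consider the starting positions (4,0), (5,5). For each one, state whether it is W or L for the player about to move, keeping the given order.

Build the W/L table. Terminal = L. A non-terminal position is W if it has a move to some L; otherwise it is L.
No move ever increases a pile, so every position that can arise here has a ≤ 5 and b ≤ 5; it is enough to label the cells with 0 ≤ a ≤ 5 and 0 ≤ b ≤ 5.
Every move lowers a or b (never raises either), so fill the grid row by row in increasing a, and left to right within a row: each cell's successors are then already labelled.
      b=0  b=1  b=2  b=3  b=4  b=5
a=0:    L    L    L    W    W    W
a=1:    L    L    L    W    W    W
a=2:    W    W    W    L    L    L
a=3:    W    W    W    L    L    L
a=4:    L    L    L    W    W    W
a=5:    W    W    W    W    W    W
Cells with no legal move (terminal, hence L): (0,0), (0,1), (0,2), (1,0), (1,1), (1,2).
The remaining L cells, each justified by listing all of its moves:
(2,3): L (options (0,3)(W), (2,0)(W) are all W)
(2,4): L (options (0,4)(W), (2,1)(W) are all W)
(2,5): L (options (0,5)(W), (2,2)(W), (2,0)(W) are all W)
(3,3): L (options (1,3)(W), (3,0)(W) are all W)
(3,4): L (options (1,4)(W), (3,1)(W) are all W)
(3,5): L (options (1,5)(W), (3,2)(W), (3,0)(W) are all W)
(4,0): L (sole option (2,0)(W) is W)
(4,1): L (sole option (2,1)(W) is W)
(4,2): L (sole option (2,2)(W) is W)
Every other cell has at least one move into one of the L cells above, so it is W.
(4,0): one of the L cells justified above, so L
(5,5): the move to (3,5) reaches an L cell, so W

(4,0): L, (5,5): W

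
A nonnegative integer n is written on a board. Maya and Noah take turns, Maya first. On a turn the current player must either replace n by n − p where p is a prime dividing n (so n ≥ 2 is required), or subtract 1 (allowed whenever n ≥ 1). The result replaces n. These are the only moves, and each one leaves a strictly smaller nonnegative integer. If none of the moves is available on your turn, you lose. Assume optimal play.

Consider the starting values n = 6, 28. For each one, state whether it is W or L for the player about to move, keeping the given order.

6: W, 28: L

Use the standard recursion: the mover loses at a terminal position; elsewhere, the mover wins exactly when some move hands the opponent an L position.
n=0: no move → L
n=1: →0(L), so W
n=2: →0(L), so W
n=3: →0(L), so W
n=4: →2(W), 3(W) — all W, so L
n=5: →0(L), so W
n=6: →4(L), so W
n=7: →0(L), so W
n=8: →6(W), 7(W) — all W, so L
n=9: →8(L), so W
n=10: →8(L), so W
n=11: →0(L), so W
n=12: →9(W), 10(W), 11(W) — all W, so L
n=13: →0(L), so W
n=14: →12(L), so W
n=15: →12(L), so W
n=16: →14(W), 15(W) — all W, so L
n=17: →0(L), so W
n=18: →16(L), so W
n=19: →0(L), so W
n=20: →15(W), 18(W), 19(W) — all W, so L
n=21: →20(L), so W
n=22: →20(L), so W
n=23: →0(L), so W
n=24: →21(W), 22(W), 23(W) — all W, so L
n=25: →20(L), so W
n=26: →24(L), so W
n=27: →24(L), so W
n=28: →21(W), 26(W), 27(W) — all W, so L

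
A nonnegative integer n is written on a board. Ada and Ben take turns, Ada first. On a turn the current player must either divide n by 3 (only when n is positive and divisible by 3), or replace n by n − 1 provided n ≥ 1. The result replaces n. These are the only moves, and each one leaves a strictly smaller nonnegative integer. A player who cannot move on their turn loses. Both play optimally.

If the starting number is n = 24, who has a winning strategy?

Ben wins.

Work bottom-up. With no move the player to move loses. Otherwise the position is W if at least one move leads to an L position for the opponent, and L if every move leads to a W.
n=0: no move → L
n=1: can move to 0, which is L ⇒ W
n=2: the only move is to 1(W), a W ⇒ L
n=3: can move to 2, which is L ⇒ W
n=4: the only move is to 3(W), a W ⇒ L
n=5: can move to 4, which is L ⇒ W
n=6: can move to 2, which is L ⇒ W
n=7: the only move is to 6(W), a W ⇒ L
n=8: can move to 7, which is L ⇒ W
n=9: moves to 3(W), 8(W); every one is W ⇒ L
n=10: can move to 9, which is L ⇒ W
n=11: the only move is to 10(W), a W ⇒ L
n=12: can move to 4, which is L ⇒ W
n=13: the only move is to 12(W), a W ⇒ L
n=14: can move to 13, which is L ⇒ W
n=15: moves to 5(W), 14(W); every one is W ⇒ L
n=16: can move to 15, which is L ⇒ W
n=17: the only move is to 16(W), a W ⇒ L
n=18: can move to 17, which is L ⇒ W
n=19: the only move is to 18(W), a W ⇒ L
n=20: can move to 19, which is L ⇒ W
n=21: can move to 7, which is L ⇒ W
n=22: the only move is to 21(W), a W ⇒ L
n=23: can move to 22, which is L ⇒ W
n=24: moves to 8(W), 23(W); every one is W ⇒ L
Every move from 24 reaches a W position, so the mover loses.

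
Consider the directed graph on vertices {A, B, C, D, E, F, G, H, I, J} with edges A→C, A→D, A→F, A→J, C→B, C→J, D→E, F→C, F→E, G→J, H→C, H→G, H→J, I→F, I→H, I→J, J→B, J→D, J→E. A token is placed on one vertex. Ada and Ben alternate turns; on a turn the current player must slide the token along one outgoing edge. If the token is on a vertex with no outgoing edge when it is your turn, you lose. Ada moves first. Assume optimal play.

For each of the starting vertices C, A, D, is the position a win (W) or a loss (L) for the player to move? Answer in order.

C: W, A: L, D: W

Label each position W (a win for the player to move) or L (a loss). A position with no legal move is L; any other position is W exactly when some move reaches an L, and L when every move reaches a W.
Every edge goes from a vertex to one that appears earlier in the order E, B, D, J, G, C, F, A, H, I, so processing vertices in that order labels each vertex after all of its successors.
E: no outgoing edge → L
B: no outgoing edge → L
D: can move to E, which is L ⇒ W
J: can move to B, which is L ⇒ W
G: the only move is to J(W), a W ⇒ L
C: can move to B, which is L ⇒ W
F: can move to E, which is L ⇒ W
A: moves to F(W), C(W), J(W), D(W); every one is W ⇒ L
H: can move to G, which is L ⇒ W
I: moves to H(W), F(W), J(W); every one is W ⇒ L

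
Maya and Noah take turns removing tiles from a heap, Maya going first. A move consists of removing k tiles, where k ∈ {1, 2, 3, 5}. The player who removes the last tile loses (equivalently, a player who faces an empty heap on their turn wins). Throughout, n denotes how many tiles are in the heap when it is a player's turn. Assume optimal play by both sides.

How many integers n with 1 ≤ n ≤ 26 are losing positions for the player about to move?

7

Use the standard recursion: the mover wins at a terminal position; elsewhere, the mover wins exactly when some move hands the opponent an L position.
n=0: no move; the opponent has just taken the last tile and therefore loses → W
n=1: the only move is to 0(W), a W ⇒ L
n=2: can move to 1, which is L ⇒ W
n=3: can move to 1, which is L ⇒ W
n=4: can move to 1, which is L ⇒ W
n=5: moves to 4(W), 3(W), 2(W), 0(W); every one is W ⇒ L
n=6: can move to 5, which is L ⇒ W
n=7: can move to 5, which is L ⇒ W
n=8: can move to 5, which is L ⇒ W
n=9: moves to 8(W), 7(W), 6(W), 4(W); every one is W ⇒ L
n=10: can move to 9, which is L ⇒ W
n=11: can move to 9, which is L ⇒ W
n=12: can move to 9, which is L ⇒ W
n=13: moves to 12(W), 11(W), 10(W), 8(W); every one is W ⇒ L
n=14: can move to 13, which is L ⇒ W
n=15: can move to 13, which is L ⇒ W
n=16: can move to 13, which is L ⇒ W
n=17: moves to 16(W), 15(W), 14(W), 12(W); every one is W ⇒ L
n=18: can move to 17, which is L ⇒ W
n=19: can move to 17, which is L ⇒ W
n=20: can move to 17, which is L ⇒ W
n=21: moves to 20(W), 19(W), 18(W), 16(W); every one is W ⇒ L
n=22: can move to 21, which is L ⇒ W
n=23: can move to 21, which is L ⇒ W
n=24: can move to 21, which is L ⇒ W
n=25: moves to 24(W), 23(W), 22(W), 20(W); every one is W ⇒ L
n=26: can move to 25, which is L ⇒ W
L entries with 1 ≤ n ≤ 26 (the range starts at n=1): n = 1, 5, 9, 13, 17, 21, 25; that makes 7.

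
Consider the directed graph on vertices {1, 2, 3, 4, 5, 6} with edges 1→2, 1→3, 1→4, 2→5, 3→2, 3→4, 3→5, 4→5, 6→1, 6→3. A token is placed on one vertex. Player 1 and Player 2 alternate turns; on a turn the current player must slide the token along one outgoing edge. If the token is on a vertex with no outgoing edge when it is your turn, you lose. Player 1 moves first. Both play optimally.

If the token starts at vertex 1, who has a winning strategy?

Classify positions by backward induction: terminal positions (no move available) are L. From any other position, the mover wins iff some move reaches an L.
Every edge goes from a vertex to one that appears earlier in the order 5, 4, 2, 3, 1, 6, so processing vertices in that order labels each vertex after all of its successors.
5: no outgoing edge → L
4: W (go to 5, an L position)
2: W (go to 5, an L position)
3: W (go to 5, an L position)
1: L (options 3(W), 2(W), 4(W) are all W)
6: W (go to 1, an L position)
The starting position 1 is L: whatever Player 1 does, the opponent receives a W position.

Player 2 wins.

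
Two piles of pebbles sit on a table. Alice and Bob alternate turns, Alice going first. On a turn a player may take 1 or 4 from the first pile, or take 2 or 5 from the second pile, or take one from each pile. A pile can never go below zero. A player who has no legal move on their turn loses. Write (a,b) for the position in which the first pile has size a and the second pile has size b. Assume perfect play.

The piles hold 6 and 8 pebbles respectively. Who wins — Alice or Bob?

Compute win/loss labels from the base case upward. A position with no move is L. Any other position is W if it can reach an L in one move, else L.
No move ever increases a pile, so every position that can arise here has a ≤ 6 and b ≤ 8; it is enough to label the cells with 0 ≤ a ≤ 6 and 0 ≤ b ≤ 8.
Every move lowers a or b (never raises either), so fill the grid row by row in increasing a, and left to right within a row: each cell's successors are then already labelled.
      b=0  b=1  b=2  b=3  b=4  b=5  b=6  b=7  b=8
a=0:    L    L    W    W    L    W    W    L    L
a=1:    W    W    W    L    W    W    L    W    W
a=2:    L    L    W    W    W    W    W    W    L
a=3:    W    W    W    L    L    W    W    L    W
a=4:    W    W    L    W    W    W    L    W    W
a=5:    L    L    W    W    L    W    W    W    L
a=6:    W    W    W    L    W    W    L    L    W
Cells with no legal move (terminal, hence L): (0,0), (0,1).
The remaining L cells, each justified by listing all of its moves:
(0,4): →(0,2)(W) only, which is W, so L
(0,7): →(0,5)(W), (0,2)(W) — all W, so L
(0,8): →(0,6)(W), (0,3)(W) — all W, so L
(1,3): →(0,3)(W), (1,1)(W), (0,2)(W) — all W, so L
(1,6): →(0,6)(W), (1,4)(W), (1,1)(W), (0,5)(W) — all W, so L
(2,0): →(1,0)(W) only, which is W, so L
(2,1): →(1,1)(W), (1,0)(W) — all W, so L
(2,8): →(1,8)(W), (2,6)(W), (2,3)(W), (1,7)(W) — all W, so L
(3,3): →(2,3)(W), (3,1)(W), (2,2)(W) — all W, so L
(3,4): →(2,4)(W), (3,2)(W), (2,3)(W) — all W, so L
(3,7): →(2,7)(W), (3,5)(W), (3,2)(W), (2,6)(W) — all W, so L
(4,2): →(3,2)(W), (0,2)(W), (4,0)(W), (3,1)(W) — all W, so L
(4,6): →(3,6)(W), (0,6)(W), (4,4)(W), (4,1)(W), (3,5)(W) — all W, so L
(5,0): →(4,0)(W), (1,0)(W) — all W, so L
(5,1): →(4,1)(W), (1,1)(W), (4,0)(W) — all W, so L
(5,4): →(4,4)(W), (1,4)(W), (5,2)(W), (4,3)(W) — all W, so L
(5,8): →(4,8)(W), (1,8)(W), (5,6)(W), (5,3)(W), (4,7)(W) — all W, so L
(6,3): →(5,3)(W), (2,3)(W), (6,1)(W), (5,2)(W) — all W, so L
(6,6): →(5,6)(W), (2,6)(W), (6,4)(W), (6,1)(W), (5,5)(W) — all W, so L
(6,7): →(5,7)(W), (2,7)(W), (6,5)(W), (6,2)(W), (5,6)(W) — all W, so L
Every other cell has at least one move into one of the L cells above, so it is W.
From (6,8) Alice can move to (5,8), reaching an L position.

Alice wins.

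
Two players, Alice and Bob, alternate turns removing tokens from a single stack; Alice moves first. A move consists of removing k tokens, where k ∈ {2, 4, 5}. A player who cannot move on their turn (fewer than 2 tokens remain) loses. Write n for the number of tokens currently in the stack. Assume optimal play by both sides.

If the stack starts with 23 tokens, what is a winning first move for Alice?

Use the standard recursion: the mover loses at a terminal position; elsewhere, the mover wins exactly when some move hands the opponent an L position.
n=0: no move → L
n=1: no move → L
n=2: reaches L-position 0 → W
n=3: reaches L-position 1 → W
n=4: reaches L-position 0 → W
n=5: reaches L-position 1 → W
n=6: reaches L-position 1 → W
n=7: only reaches 5(W), 3(W), 2(W), all W → L
n=8: only reaches 6(W), 4(W), 3(W), all W → L
n=9: reaches L-position 7 → W
n=10: reaches L-position 8 → W
n=11: reaches L-position 7 → W
n=12: reaches L-position 8 → W
n=13: reaches L-position 8 → W
n=14: only reaches 12(W), 10(W), 9(W), all W → L
n=15: only reaches 13(W), 11(W), 10(W), all W → L
n=16: reaches L-position 14 → W
n=17: reaches L-position 15 → W
n=18: reaches L-position 14 → W
n=19: reaches L-position 15 → W
n=20: reaches L-position 15 → W
n=21: only reaches 19(W), 17(W), 16(W), all W → L
n=22: only reaches 20(W), 18(W), 17(W), all W → L
n=23: reaches L-position 21 → W
From 23, the L positions reachable in one move are: 21.

Remove 2, leaving 21.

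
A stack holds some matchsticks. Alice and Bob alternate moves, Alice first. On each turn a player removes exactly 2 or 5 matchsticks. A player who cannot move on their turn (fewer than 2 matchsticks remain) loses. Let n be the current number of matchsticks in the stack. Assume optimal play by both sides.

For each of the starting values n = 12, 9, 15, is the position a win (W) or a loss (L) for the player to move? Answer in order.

12: W, 9: W, 15: L

Label each position W (a win for the player to move) or L (a loss). A position with no legal move is L; any other position is W exactly when some move reaches an L, and L when every move reaches a W.
n=0: no move → L
n=1: no move → L
n=2: W (go to 0, an L position)
n=3: W (go to 1, an L position)
n=4: L (sole option 2(W) is W)
n=5: W (go to 0, an L position)
n=6: W (go to 4, an L position)
n=7: L (options 5(W), 2(W) are all W)
n=8: L (options 6(W), 3(W) are all W)
n=9: W (go to 7, an L position)
n=10: W (go to 8, an L position)
n=11: L (options 9(W), 6(W) are all W)
n=12: W (go to 7, an L position)
n=13: W (go to 11, an L position)
n=14: L (options 12(W), 9(W) are all W)
n=15: L (options 13(W), 10(W) are all W)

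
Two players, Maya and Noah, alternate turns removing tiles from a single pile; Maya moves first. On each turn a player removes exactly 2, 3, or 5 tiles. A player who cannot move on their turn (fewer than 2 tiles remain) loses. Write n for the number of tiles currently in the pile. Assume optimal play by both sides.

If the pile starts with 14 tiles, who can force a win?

Work bottom-up. With no move the player to move loses. Otherwise the position is W if at least one move leads to an L position for the opponent, and L if every move leads to a W.
n=0: no move → L
n=1: no move → L
n=2: W (go to 0, an L position)
n=3: W (go to 1, an L position)
n=4: W (go to 1, an L position)
n=5: W (go to 0, an L position)
n=6: W (go to 1, an L position)
n=7: L (options 5(W), 4(W), 2(W) are all W)
n=8: L (options 6(W), 5(W), 3(W) are all W)
n=9: W (go to 7, an L position)
n=10: W (go to 8, an L position)
n=11: W (go to 8, an L position)
n=12: W (go to 7, an L position)
n=13: W (go to 8, an L position)
n=14: L (options 12(W), 11(W), 9(W) are all W)
The starting position 14 is L: whatever Maya does, the opponent receives a W position.

Noah wins.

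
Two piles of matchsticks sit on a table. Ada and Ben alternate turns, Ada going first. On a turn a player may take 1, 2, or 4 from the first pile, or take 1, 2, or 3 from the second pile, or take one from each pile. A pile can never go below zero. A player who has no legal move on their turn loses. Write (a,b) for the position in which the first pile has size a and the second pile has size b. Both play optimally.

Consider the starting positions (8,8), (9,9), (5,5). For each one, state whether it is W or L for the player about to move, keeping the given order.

Build the W/L table. Terminal = L. A non-terminal position is W if it has a move to some L; otherwise it is L.
No move ever increases a pile, so every position that can arise here has a ≤ 9 and b ≤ 9; it is enough to label the cells with 0 ≤ a ≤ 9 and 0 ≤ b ≤ 9.
Every move lowers a or b (never raises either), so fill the grid row by row in increasing a, and left to right within a row: each cell's successors are then already labelled.
      b=0  b=1  b=2  b=3  b=4  b=5  b=6  b=7  b=8  b=9
a=0:    L    W    W    W    L    W    W    W    L    W
a=1:    W    W    L    W    W    W    L    W    W    W
a=2:    W    L    W    W    W    L    W    W    W    L
a=3:    L    W    W    W    L    W    W    W    L    W
a=4:    W    W    L    W    W    W    L    W    W    W
a=5:    W    L    W    W    W    L    W    W    W    L
a=6:    L    W    W    W    L    W    W    W    L    W
a=7:    W    W    L    W    W    W    L    W    W    W
a=8:    W    L    W    W    W    L    W    W    W    L
a=9:    L    W    W    W    L    W    W    W    L    W
Cells with no legal move (terminal, hence L): (0,0).
The remaining L cells, each justified by listing all of its moves:
(0,4): only reaches (0,3)(W), (0,2)(W), (0,1)(W), all W → L
(0,8): only reaches (0,7)(W), (0,6)(W), (0,5)(W), all W → L
(1,2): only reaches (0,2)(W), (1,1)(W), (1,0)(W), (0,1)(W), all W → L
(1,6): only reaches (0,6)(W), (1,5)(W), (1,4)(W), (1,3)(W), (0,5)(W), all W → L
(2,1): only reaches (1,1)(W), (0,1)(W), (2,0)(W), (1,0)(W), all W → L
(2,5): only reaches (1,5)(W), (0,5)(W), (2,4)(W), (2,3)(W), (2,2)(W), (1,4)(W), all W → L
(2,9): only reaches (1,9)(W), (0,9)(W), (2,8)(W), (2,7)(W), (2,6)(W), (1,8)(W), all W → L
(3,0): only reaches (2,0)(W), (1,0)(W), all W → L
(3,4): only reaches (2,4)(W), (1,4)(W), (3,3)(W), (3,2)(W), (3,1)(W), (2,3)(W), all W → L
(3,8): only reaches (2,8)(W), (1,8)(W), (3,7)(W), (3,6)(W), (3,5)(W), (2,7)(W), all W → L
(4,2): only reaches (3,2)(W), (2,2)(W), (0,2)(W), (4,1)(W), (4,0)(W), (3,1)(W), all W → L
(4,6): only reaches (3,6)(W), (2,6)(W), (0,6)(W), (4,5)(W), (4,4)(W), (4,3)(W), (3,5)(W), all W → L
(5,1): only reaches (4,1)(W), (3,1)(W), (1,1)(W), (5,0)(W), (4,0)(W), all W → L
(5,5): only reaches (4,5)(W), (3,5)(W), (1,5)(W), (5,4)(W), (5,3)(W), (5,2)(W), (4,4)(W), all W → L
(5,9): only reaches (4,9)(W), (3,9)(W), (1,9)(W), (5,8)(W), (5,7)(W), (5,6)(W), (4,8)(W), all W → L
(6,0): only reaches (5,0)(W), (4,0)(W), (2,0)(W), all W → L
(6,4): only reaches (5,4)(W), (4,4)(W), (2,4)(W), (6,3)(W), (6,2)(W), (6,1)(W), (5,3)(W), all W → L
(6,8): only reaches (5,8)(W), (4,8)(W), (2,8)(W), (6,7)(W), (6,6)(W), (6,5)(W), (5,7)(W), all W → L
(7,2): only reaches (6,2)(W), (5,2)(W), (3,2)(W), (7,1)(W), (7,0)(W), (6,1)(W), all W → L
(7,6): only reaches (6,6)(W), (5,6)(W), (3,6)(W), (7,5)(W), (7,4)(W), (7,3)(W), (6,5)(W), all W → L
(8,1): only reaches (7,1)(W), (6,1)(W), (4,1)(W), (8,0)(W), (7,0)(W), all W → L
(8,5): only reaches (7,5)(W), (6,5)(W), (4,5)(W), (8,4)(W), (8,3)(W), (8,2)(W), (7,4)(W), all W → L
(8,9): only reaches (7,9)(W), (6,9)(W), (4,9)(W), (8,8)(W), (8,7)(W), (8,6)(W), (7,8)(W), all W → L
(9,0): only reaches (8,0)(W), (7,0)(W), (5,0)(W), all W → L
(9,4): only reaches (8,4)(W), (7,4)(W), (5,4)(W), (9,3)(W), (9,2)(W), (9,1)(W), (8,3)(W), all W → L
(9,8): only reaches (8,8)(W), (7,8)(W), (5,8)(W), (9,7)(W), (9,6)(W), (9,5)(W), (8,7)(W), all W → L
Every other cell has at least one move into one of the L cells above, so it is W.
(8,8): the move to (6,8) reaches an L cell, so W
(9,9): the move to (8,9) reaches an L cell, so W
(5,5): one of the L cells justified above, so L

(8,8): W, (9,9): W, (5,5): L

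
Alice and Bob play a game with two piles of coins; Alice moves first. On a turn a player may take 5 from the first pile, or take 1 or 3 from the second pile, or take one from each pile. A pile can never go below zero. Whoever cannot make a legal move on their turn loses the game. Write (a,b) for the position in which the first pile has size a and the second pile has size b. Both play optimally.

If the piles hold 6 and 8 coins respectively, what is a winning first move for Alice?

Build the W/L table. Terminal = L. A non-terminal position is W if it has a move to some L; otherwise it is L.
No move ever increases a pile, so every position that can arise here has a ≤ 6 and b ≤ 8; it is enough to label the cells with 0 ≤ a ≤ 6 and 0 ≤ b ≤ 8.
Every move lowers a or b (never raises either), so fill the grid row by row in increasing a, and left to right within a row: each cell's successors are then already labelled.
      b=0  b=1  b=2  b=3  b=4  b=5  b=6  b=7  b=8
a=0:    L    W    L    W    L    W    L    W    L
a=1:    L    W    L    W    L    W    L    W    L
a=2:    L    W    L    W    L    W    L    W    L
a=3:    L    W    L    W    L    W    L    W    L
a=4:    L    W    L    W    L    W    L    W    L
a=5:    W    W    W    W    W    W    W    W    W
a=6:    W    L    W    L    W    L    W    L    W
Cells with no legal move (terminal, hence L): (0,0), (1,0), (2,0), (3,0), (4,0).
The remaining L cells, each justified by listing all of its moves:
(0,2): L (sole option (0,1)(W) is W)
(0,4): L (options (0,3)(W), (0,1)(W) are all W)
(0,6): L (options (0,5)(W), (0,3)(W) are all W)
(0,8): L (options (0,7)(W), (0,5)(W) are all W)
(1,2): L (options (1,1)(W), (0,1)(W) are all W)
(1,4): L (options (1,3)(W), (1,1)(W), (0,3)(W) are all W)
(1,6): L (options (1,5)(W), (1,3)(W), (0,5)(W) are all W)
(1,8): L (options (1,7)(W), (1,5)(W), (0,7)(W) are all W)
(2,2): L (options (2,1)(W), (1,1)(W) are all W)
(2,4): L (options (2,3)(W), (2,1)(W), (1,3)(W) are all W)
(2,6): L (options (2,5)(W), (2,3)(W), (1,5)(W) are all W)
(2,8): L (options (2,7)(W), (2,5)(W), (1,7)(W) are all W)
(3,2): L (options (3,1)(W), (2,1)(W) are all W)
(3,4): L (options (3,3)(W), (3,1)(W), (2,3)(W) are all W)
(3,6): L (options (3,5)(W), (3,3)(W), (2,5)(W) are all W)
(3,8): L (options (3,7)(W), (3,5)(W), (2,7)(W) are all W)
(4,2): L (options (4,1)(W), (3,1)(W) are all W)
(4,4): L (options (4,3)(W), (4,1)(W), (3,3)(W) are all W)
(4,6): L (options (4,5)(W), (4,3)(W), (3,5)(W) are all W)
(4,8): L (options (4,7)(W), (4,5)(W), (3,7)(W) are all W)
(6,1): L (options (1,1)(W), (6,0)(W), (5,0)(W) are all W)
(6,3): L (options (1,3)(W), (6,2)(W), (6,0)(W), (5,2)(W) are all W)
(6,5): L (options (1,5)(W), (6,4)(W), (6,2)(W), (5,4)(W) are all W)
(6,7): L (options (1,7)(W), (6,6)(W), (6,4)(W), (5,6)(W) are all W)
Every other cell has at least one move into one of the L cells above, so it is W.
From (6,8), the L positions reachable in one move are: (1,8), (6,7), (6,5). Any move reaching one of these is winning.

Move to (1,8).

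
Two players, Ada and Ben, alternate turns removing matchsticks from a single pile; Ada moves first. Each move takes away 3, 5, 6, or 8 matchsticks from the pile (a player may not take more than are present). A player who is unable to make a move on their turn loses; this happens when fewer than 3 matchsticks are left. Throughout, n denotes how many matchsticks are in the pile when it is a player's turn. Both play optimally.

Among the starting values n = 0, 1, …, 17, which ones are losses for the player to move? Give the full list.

Work bottom-up. With no move the player to move loses. Otherwise the position is W if at least one move leads to an L position for the opponent, and L if every move leads to a W.
n=0: no move → L
n=1: no move → L
n=2: no move → L
n=3: W (go to 0, an L position)
n=4: W (go to 1, an L position)
n=5: W (go to 2, an L position)
n=6: W (go to 1, an L position)
n=7: W (go to 2, an L position)
n=8: W (go to 2, an L position)
n=9: W (go to 1, an L position)
n=10: W (go to 2, an L position)
n=11: L (options 8(W), 6(W), 5(W), 3(W) are all W)
n=12: L (options 9(W), 7(W), 6(W), 4(W) are all W)
n=13: L (options 10(W), 8(W), 7(W), 5(W) are all W)
n=14: W (go to 11, an L position)
n=15: W (go to 12, an L position)
n=16: W (go to 13, an L position)
n=17: W (go to 12, an L position)
The losing starting values of n are exactly the entries labelled L in this table (6 of them).

0, 1, 2, 11, 12, 13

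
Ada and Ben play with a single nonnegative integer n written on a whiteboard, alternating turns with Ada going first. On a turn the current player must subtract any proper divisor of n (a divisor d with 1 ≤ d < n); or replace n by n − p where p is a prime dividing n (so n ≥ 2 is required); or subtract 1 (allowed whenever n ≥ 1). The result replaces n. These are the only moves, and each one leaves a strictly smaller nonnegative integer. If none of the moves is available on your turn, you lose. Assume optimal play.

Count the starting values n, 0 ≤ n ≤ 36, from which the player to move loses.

8

Use the standard recursion: the mover loses at a terminal position; elsewhere, the mover wins exactly when some move hands the opponent an L position.
n=0: no move → L
n=1: →0(L), so W
n=2: →0(L), so W
n=3: →0(L), so W
n=4: →2(W), 3(W) — all W, so L
n=5: →0(L), so W
n=6: →4(L), so W
n=7: →0(L), so W
n=8: →4(L), so W
n=9: →6(W), 8(W) — all W, so L
n=10: →9(L), so W
n=11: →0(L), so W
n=12: →9(L), so W
n=13: →0(L), so W
n=14: →7(W), 12(W), 13(W) — all W, so L
n=15: →14(L), so W
n=16: →14(L), so W
n=17: →0(L), so W
n=18: →9(L), so W
n=19: →0(L), so W
n=20: →10(W), 15(W), 16(W), 18(W), 19(W) — all W, so L
n=21: →14(L), so W
n=22: →20(L), so W
n=23: →0(L), so W
n=24: →20(L), so W
n=25: →20(L), so W
n=26: →13(W), 24(W), 25(W) — all W, so L
n=27: →26(L), so W
n=28: →14(L), so W
n=29: →0(L), so W
n=30: →20(L), so W
n=31: →0(L), so W
n=32: →16(W), 24(W), 28(W), 30(W), 31(W) — all W, so L
n=33: →32(L), so W
n=34: →32(L), so W
n=35: →28(W), 30(W), 34(W) — all W, so L
n=36: →32(L), so W
L entries with 0 ≤ n ≤ 36: n = 0, 4, 9, 14, 20, 26, 32, 35; that makes 8.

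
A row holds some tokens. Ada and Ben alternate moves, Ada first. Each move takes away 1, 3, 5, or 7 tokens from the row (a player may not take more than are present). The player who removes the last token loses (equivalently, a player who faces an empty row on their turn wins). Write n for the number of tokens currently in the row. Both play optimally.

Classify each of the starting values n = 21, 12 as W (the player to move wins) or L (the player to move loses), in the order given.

21: L, 12: W

Positions with no move are W. A position that does have a move is losing for the player to move precisely when every available move leads to a winning position for the opponent. Fill in the labels:
n=0: no move; the opponent has just taken the last token and therefore loses → W
n=1: L (sole option 0(W) is W)
n=2: W (go to 1, an L position)
n=3: L (options 2(W), 0(W) are all W)
n=4: W (go to 3, an L position)
n=5: L (options 4(W), 2(W), 0(W) are all W)
n=6: W (go to 5, an L position)
n=7: L (options 6(W), 4(W), 2(W), 0(W) are all W)
n=8: W (go to 7, an L position)
n=9: L (options 8(W), 6(W), 4(W), 2(W) are all W)
n=10: W (go to 9, an L position)
n=11: L (options 10(W), 8(W), 6(W), 4(W) are all W)
n=12: W (go to 11, an L position)
n=13: L (options 12(W), 10(W), 8(W), 6(W) are all W)
n=14: W (go to 13, an L position)
n=15: L (options 14(W), 12(W), 10(W), 8(W) are all W)
n=16: W (go to 15, an L position)
n=17: L (options 16(W), 14(W), 12(W), 10(W) are all W)
n=18: W (go to 17, an L position)
n=19: L (options 18(W), 16(W), 14(W), 12(W) are all W)
n=20: W (go to 19, an L position)
n=21: L (options 20(W), 18(W), 16(W), 14(W) are all W)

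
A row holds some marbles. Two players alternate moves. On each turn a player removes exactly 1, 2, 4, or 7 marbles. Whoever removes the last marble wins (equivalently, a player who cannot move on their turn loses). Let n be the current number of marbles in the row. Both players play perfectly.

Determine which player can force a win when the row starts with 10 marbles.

The first player wins.

Positions with no move are L. A position that does have a move is losing for the player to move precisely when every available move leads to a winning position for the opponent. Fill in the labels:
n=0: no move → L
n=1: W (go to 0, an L position)
n=2: W (go to 0, an L position)
n=3: L (options 2(W), 1(W) are all W)
n=4: W (go to 3, an L position)
n=5: W (go to 3, an L position)
n=6: L (options 5(W), 4(W), 2(W) are all W)
n=7: W (go to 6, an L position)
n=8: W (go to 6, an L position)
n=9: L (options 8(W), 7(W), 5(W), 2(W) are all W)
n=10: W (go to 9, an L position)
The starting position 10 is W: the player to move should remove 1, leaving 9, handing over an L position.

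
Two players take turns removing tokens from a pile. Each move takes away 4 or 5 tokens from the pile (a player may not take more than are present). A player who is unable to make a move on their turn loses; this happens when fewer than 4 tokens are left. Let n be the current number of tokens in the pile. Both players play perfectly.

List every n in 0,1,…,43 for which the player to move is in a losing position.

Use the standard recursion: the mover loses at a terminal position; elsewhere, the mover wins exactly when some move hands the opponent an L position.
n=0: no move → L
n=1: no move → L
n=2: no move → L
n=3: no move → L
n=4: can move to 0, which is L ⇒ W
n=5: can move to 1, which is L ⇒ W
n=6: can move to 2, which is L ⇒ W
n=7: can move to 3, which is L ⇒ W
n=8: can move to 3, which is L ⇒ W
n=9: moves to 5(W), 4(W); every one is W ⇒ L
n=10: moves to 6(W), 5(W); every one is W ⇒ L
n=11: moves to 7(W), 6(W); every one is W ⇒ L
n=12: moves to 8(W), 7(W); every one is W ⇒ L
n=13: can move to 9, which is L ⇒ W
n=14: can move to 10, which is L ⇒ W
n=15: can move to 11, which is L ⇒ W
n=16: can move to 12, which is L ⇒ W
n=17: can move to 12, which is L ⇒ W
n=18: moves to 14(W), 13(W); every one is W ⇒ L
n=19: moves to 15(W), 14(W); every one is W ⇒ L
n=20: moves to 16(W), 15(W); every one is W ⇒ L
n=21: moves to 17(W), 16(W); every one is W ⇒ L
n=22: can move to 18, which is L ⇒ W
n=23: can move to 19, which is L ⇒ W
n=24: can move to 20, which is L ⇒ W
n=25: can move to 21, which is L ⇒ W
n=26: can move to 21, which is L ⇒ W
n=27: moves to 23(W), 22(W); every one is W ⇒ L
n=28: moves to 24(W), 23(W); every one is W ⇒ L
n=29: moves to 25(W), 24(W); every one is W ⇒ L
n=30: moves to 26(W), 25(W); every one is W ⇒ L
n=31: can move to 27, which is L ⇒ W
n=32: can move to 28, which is L ⇒ W
n=33: can move to 29, which is L ⇒ W
n=34: can move to 30, which is L ⇒ W
n=35: can move to 30, which is L ⇒ W
n=36: moves to 32(W), 31(W); every one is W ⇒ L
n=37: moves to 33(W), 32(W); every one is W ⇒ L
n=38: moves to 34(W), 33(W); every one is W ⇒ L
n=39: moves to 35(W), 34(W); every one is W ⇒ L
n=40: can move to 36, which is L ⇒ W
n=41: can move to 37, which is L ⇒ W
n=42: can move to 38, which is L ⇒ W
n=43: can move to 39, which is L ⇒ W
Reading off the rows marked L gives the requested list; there are 20 such values of n.

0, 1, 2, 3, 9, 10, 11, 12, 18, 19, 20, 21, 27, 28, 29, 30, 36, 37, 38, 39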